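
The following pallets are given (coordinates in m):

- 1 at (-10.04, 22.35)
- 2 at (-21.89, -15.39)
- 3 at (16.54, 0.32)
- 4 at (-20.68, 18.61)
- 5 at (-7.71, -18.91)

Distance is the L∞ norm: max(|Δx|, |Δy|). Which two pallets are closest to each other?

Pairwise distances:
1–2: 37.74 m
1–3: 26.58 m
1–4: 10.64 m
1–5: 41.26 m
2–3: 38.43 m
2–4: 34.00 m
2–5: 14.18 m
3–4: 37.22 m
3–5: 24.25 m
4–5: 37.52 m
Closest pair: 1–4 at 10.64 m.

1 and 4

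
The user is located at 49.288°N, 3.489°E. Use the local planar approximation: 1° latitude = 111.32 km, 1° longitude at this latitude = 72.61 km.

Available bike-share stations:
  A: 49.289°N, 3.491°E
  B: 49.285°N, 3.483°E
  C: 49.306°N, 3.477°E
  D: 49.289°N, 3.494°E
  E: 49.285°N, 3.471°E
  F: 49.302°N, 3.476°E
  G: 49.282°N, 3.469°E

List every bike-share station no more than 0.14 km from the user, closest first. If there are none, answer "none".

Distances from 49.288°N, 3.489°E:
A: 0.183 km
B: 0.549 km
C: 2.185 km
D: 0.380 km
E: 1.349 km
F: 1.822 km
G: 1.598 km
Threshold 0.14 km: none within range.

none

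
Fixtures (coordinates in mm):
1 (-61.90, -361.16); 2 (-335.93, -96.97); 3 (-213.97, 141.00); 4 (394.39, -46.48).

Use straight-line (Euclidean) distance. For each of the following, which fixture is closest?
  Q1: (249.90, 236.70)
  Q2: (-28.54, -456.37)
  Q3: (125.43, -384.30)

Q1 at (249.90, 236.70):
  1: √((-311.80)² + (-597.86)²) = √(97219.2400 + 357436.5796) = 674.28 mm
  2: √((-585.83)² + (-333.67)²) = √(343196.7889 + 111335.6689) = 674.19 mm
  3: √((-463.87)² + (-95.70)²) = √(215175.3769 + 9158.4900) = 473.64 mm
  4: √((144.49)² + (-283.18)²) = √(20877.3601 + 80190.9124) = 317.91 mm
  → nearest: 4 (317.91 mm)
Q2 at (-28.54, -456.37):
  1: √((-33.36)² + (95.21)²) = √(1112.8896 + 9064.9441) = 100.89 mm
  2: √((-307.39)² + (359.40)²) = √(94488.6121 + 129168.3600) = 472.92 mm
  3: √((-185.43)² + (597.37)²) = √(34384.2849 + 356850.9169) = 625.49 mm
  4: √((422.93)² + (409.89)²) = √(178869.7849 + 168009.8121) = 588.96 mm
  → nearest: 1 (100.89 mm)
Q3 at (125.43, -384.30):
  1: √((-187.33)² + (23.14)²) = √(35092.5289 + 535.4596) = 188.75 mm
  2: √((-461.36)² + (287.33)²) = √(212853.0496 + 82558.5289) = 543.52 mm
  3: √((-339.40)² + (525.30)²) = √(115192.3600 + 275940.0900) = 625.41 mm
  4: √((268.96)² + (337.82)²) = √(72339.4816 + 114122.3524) = 431.81 mm
  → nearest: 1 (188.75 mm)

Q1→4; Q2→1; Q3→1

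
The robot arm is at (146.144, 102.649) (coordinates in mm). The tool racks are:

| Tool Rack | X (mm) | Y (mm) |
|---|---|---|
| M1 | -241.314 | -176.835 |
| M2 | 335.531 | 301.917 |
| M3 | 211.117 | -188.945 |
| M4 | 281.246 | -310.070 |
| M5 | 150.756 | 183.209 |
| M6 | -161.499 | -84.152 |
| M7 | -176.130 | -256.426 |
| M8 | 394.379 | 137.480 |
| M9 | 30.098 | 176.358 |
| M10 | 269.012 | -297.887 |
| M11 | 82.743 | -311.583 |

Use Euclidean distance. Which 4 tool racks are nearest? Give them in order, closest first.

Distances from (146.144, 102.649):
M1: √((-387.458)² + (-279.484)²) = √(150123.70176 + 78111.30626) = 477.739 mm
M2: √((189.387)² + (199.268)²) = √(35867.43577 + 39707.73582) = 274.909 mm
M3: √((64.973)² + (-291.594)²) = √(4221.49073 + 85027.06084) = 298.745 mm
M4: √((135.102)² + (-412.719)²) = √(18252.55040 + 170336.97296) = 434.269 mm
M5: √((4.612)² + (80.560)²) = √(21.27054 + 6489.91360) = 80.692 mm
M6: √((-307.643)² + (-186.801)²) = √(94644.21545 + 34894.61360) = 359.915 mm
M7: √((-322.274)² + (-359.075)²) = √(103860.53108 + 128934.85562) = 482.489 mm
M8: √((248.235)² + (34.831)²) = √(61620.61523 + 1213.19856) = 250.667 mm
M9: √((-116.046)² + (73.709)²) = √(13466.67412 + 5433.01668) = 137.476 mm
M10: √((122.868)² + (-400.536)²) = √(15096.54542 + 160429.08730) = 418.958 mm
M11: √((-63.401)² + (-414.232)²) = √(4019.68680 + 171588.14982) = 419.056 mm
Sorted: M5 (80.692 mm) < M9 (137.476 mm) < M8 (250.667 mm) < M2 (274.909 mm) < M3 (298.745 mm) < M6 (359.915 mm) < …

M5, M9, M8, M2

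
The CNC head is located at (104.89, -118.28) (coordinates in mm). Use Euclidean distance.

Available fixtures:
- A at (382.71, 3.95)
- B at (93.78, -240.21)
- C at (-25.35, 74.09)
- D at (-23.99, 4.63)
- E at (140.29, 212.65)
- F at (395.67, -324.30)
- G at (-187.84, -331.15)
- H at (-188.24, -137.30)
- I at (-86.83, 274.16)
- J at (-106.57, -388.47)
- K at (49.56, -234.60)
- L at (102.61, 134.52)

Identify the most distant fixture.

I

Distances from (104.89, -118.28):
A: √((277.82)² + (122.23)²) = √(77183.9524 + 14940.1729) = 303.52 mm
B: √((-11.11)² + (-121.93)²) = √(123.4321 + 14866.9249) = 122.44 mm
C: √((-130.24)² + (192.37)²) = √(16962.4576 + 37006.2169) = 232.31 mm
D: √((-128.88)² + (122.91)²) = √(16610.0544 + 15106.8681) = 178.09 mm
E: √((35.40)² + (330.93)²) = √(1253.1600 + 109514.6649) = 332.82 mm
F: √((290.78)² + (-206.02)²) = √(84553.0084 + 42444.2404) = 356.37 mm
G: √((-292.73)² + (-212.87)²) = √(85690.8529 + 45313.6369) = 361.95 mm
H: √((-293.13)² + (-19.02)²) = √(85925.1969 + 361.7604) = 293.75 mm
I: √((-191.72)² + (392.44)²) = √(36756.5584 + 154009.1536) = 436.77 mm
J: √((-211.46)² + (-270.19)²) = √(44715.3316 + 73002.6361) = 343.10 mm
K: √((-55.33)² + (-116.32)²) = √(3061.4089 + 13530.3424) = 128.81 mm
L: √((-2.28)² + (252.80)²) = √(5.1984 + 63907.8400) = 252.81 mm
Maximum: I at 436.77 mm.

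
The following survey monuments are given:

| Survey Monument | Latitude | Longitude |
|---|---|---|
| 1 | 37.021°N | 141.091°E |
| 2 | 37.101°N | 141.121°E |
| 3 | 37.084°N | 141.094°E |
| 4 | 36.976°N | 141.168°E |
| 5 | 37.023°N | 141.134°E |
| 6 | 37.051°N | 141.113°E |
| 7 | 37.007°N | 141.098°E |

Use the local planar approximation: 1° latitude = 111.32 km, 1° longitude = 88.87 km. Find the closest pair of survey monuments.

1 and 7

Pairwise distances:
1–2: √((0.080·111.32)² + (0.030·88.87)²) = √(79.30971 + 7.10809) = 9.296 km
1–3: √((0.063·111.32)² + (0.003·88.87)²) = √(49.18441 + 0.07108) = 7.018 km
1–4: √((-0.045·111.32)² + (0.077·88.87)²) = √(25.09409 + 46.82651) = 8.481 km
1–5: √((0.002·111.32)² + (0.043·88.87)²) = √(0.04957 + 14.60317) = 3.828 km
1–6: √((0.030·111.32)² + (0.022·88.87)²) = √(11.15293 + 3.82257) = 3.870 km
1–7: √((-0.014·111.32)² + (0.007·88.87)²) = √(2.42886 + 0.38700) = 1.678 km
2–3: √((-0.017·111.32)² + (-0.027·88.87)²) = √(3.58133 + 5.75755) = 3.056 km
2–4: √((-0.125·111.32)² + (0.047·88.87)²) = √(193.62722 + 17.44641) = 14.528 km
2–5: √((-0.078·111.32)² + (0.013·88.87)²) = √(75.39379 + 1.33474) = 8.759 km
2–6: √((-0.050·111.32)² + (-0.008·88.87)²) = √(30.98036 + 0.50546) = 5.611 km
2–7: √((-0.094·111.32)² + (-0.023·88.87)²) = √(109.49697 + 4.17798) = 10.662 km
3–4: √((-0.108·111.32)² + (0.074·88.87)²) = √(144.54195 + 43.24877) = 13.704 km
3–5: √((-0.061·111.32)² + (0.040·88.87)²) = √(46.11116 + 12.63660) = 7.665 km
3–6: √((-0.033·111.32)² + (0.019·88.87)²) = √(13.49504 + 2.85113) = 4.043 km
3–7: √((-0.077·111.32)² + (0.004·88.87)²) = √(73.47301 + 0.12637) = 8.579 km
4–5: √((0.047·111.32)² + (-0.034·88.87)²) = √(27.37424 + 9.12995) = 6.042 km
4–6: √((0.075·111.32)² + (-0.055·88.87)²) = √(69.70580 + 23.89108) = 9.675 km
4–7: √((0.031·111.32)² + (-0.070·88.87)²) = √(11.90885 + 38.69960) = 7.114 km
5–6: √((0.028·111.32)² + (-0.021·88.87)²) = √(9.71544 + 3.48296) = 3.633 km
5–7: √((-0.016·111.32)² + (-0.036·88.87)²) = √(3.17239 + 10.23565) = 3.662 km
6–7: √((-0.044·111.32)² + (-0.015·88.87)²) = √(23.99119 + 1.77702) = 5.076 km
Closest pair: 1–7 at 1.678 km.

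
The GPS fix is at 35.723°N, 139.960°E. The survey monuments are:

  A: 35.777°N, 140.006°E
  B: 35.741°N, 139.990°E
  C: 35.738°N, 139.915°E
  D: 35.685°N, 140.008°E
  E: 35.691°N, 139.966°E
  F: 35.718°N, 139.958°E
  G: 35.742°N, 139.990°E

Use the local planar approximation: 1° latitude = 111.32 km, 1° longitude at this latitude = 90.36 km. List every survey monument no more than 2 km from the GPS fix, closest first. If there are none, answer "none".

F

Distances from 35.723°N, 139.960°E:
A: 7.308 km
B: 3.371 km
C: 4.396 km
D: 6.059 km
E: 3.603 km
F: 0.585 km
G: 3.438 km
Threshold 2 km: F (0.585 km) is within range.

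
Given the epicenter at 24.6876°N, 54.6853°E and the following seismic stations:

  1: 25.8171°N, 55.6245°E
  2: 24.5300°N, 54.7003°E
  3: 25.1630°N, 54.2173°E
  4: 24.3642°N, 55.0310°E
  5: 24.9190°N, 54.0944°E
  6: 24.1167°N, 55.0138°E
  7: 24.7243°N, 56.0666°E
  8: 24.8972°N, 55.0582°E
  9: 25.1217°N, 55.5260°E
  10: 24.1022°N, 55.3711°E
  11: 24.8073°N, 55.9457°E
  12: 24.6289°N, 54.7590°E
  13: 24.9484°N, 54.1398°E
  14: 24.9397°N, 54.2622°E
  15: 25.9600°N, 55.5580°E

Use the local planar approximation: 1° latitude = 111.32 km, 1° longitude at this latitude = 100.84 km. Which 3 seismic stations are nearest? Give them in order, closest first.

12, 2, 8

Distances from 24.6876°N, 54.6853°E:
1: 157.4144 km
2: 17.6091 km
3: 70.9075 km
4: 50.1130 km
5: 64.9160 km
6: 71.6677 km
7: 139.3502 km
8: 44.2540 km
9: 97.5818 km
10: 95.0224 km
11: 127.7953 km
12: 9.8961 km
13: 62.1995 km
14: 51.0677 km
15: 166.7556 km
Sorted: 12 (9.8961 km) < 2 (17.6091 km) < 8 (44.2540 km) < 4 (50.1130 km) < 14 (51.0677 km) < …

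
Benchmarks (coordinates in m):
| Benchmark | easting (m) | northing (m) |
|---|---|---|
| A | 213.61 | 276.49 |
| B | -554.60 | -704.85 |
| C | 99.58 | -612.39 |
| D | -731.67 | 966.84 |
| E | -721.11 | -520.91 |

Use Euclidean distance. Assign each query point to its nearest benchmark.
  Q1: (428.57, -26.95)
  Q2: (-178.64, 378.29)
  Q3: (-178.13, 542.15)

Q1→A; Q2→A; Q3→A

Q1 at (428.57, -26.95):
  A: 371.87 m
  B: 1194.22 m
  C: 671.55 m
  D: 1527.67 m
  E: 1251.30 m
  → nearest: A (371.87 m)
Q2 at (-178.64, 378.29):
  A: 405.24 m
  B: 1146.53 m
  C: 1029.01 m
  D: 807.61 m
  E: 1050.16 m
  → nearest: A (405.24 m)
Q3 at (-178.13, 542.15):
  A: 473.32 m
  B: 1302.59 m
  C: 1187.47 m
  D: 697.69 m
  E: 1193.70 m
  → nearest: A (473.32 m)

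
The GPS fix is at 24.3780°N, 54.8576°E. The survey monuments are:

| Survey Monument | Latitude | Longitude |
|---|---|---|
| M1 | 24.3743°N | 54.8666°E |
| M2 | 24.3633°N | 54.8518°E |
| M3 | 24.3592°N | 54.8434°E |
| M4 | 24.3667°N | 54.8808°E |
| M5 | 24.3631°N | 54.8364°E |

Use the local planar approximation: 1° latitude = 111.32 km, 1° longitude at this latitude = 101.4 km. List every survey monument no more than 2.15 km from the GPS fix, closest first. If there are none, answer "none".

M1, M2

Distances from 24.3780°N, 54.8576°E:
M1: 1.0012 km
M2: 1.7389 km
M3: 2.5403 km
M4: 2.6677 km
M5: 2.7152 km
Threshold 2.15 km: M1 (1.0012 km), M2 (1.7389 km) are within range.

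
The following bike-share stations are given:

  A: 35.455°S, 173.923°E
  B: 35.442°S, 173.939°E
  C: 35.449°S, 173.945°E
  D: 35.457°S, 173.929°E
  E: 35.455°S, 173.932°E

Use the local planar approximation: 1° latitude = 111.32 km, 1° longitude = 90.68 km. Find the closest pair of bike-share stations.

Pairwise distances:
A–B: √((0.013·111.32)² + (0.016·90.68)²) = √(2.09427 + 2.10505) = 2.049 km
A–C: √((0.006·111.32)² + (0.022·90.68)²) = √(0.44612 + 3.97987) = 2.104 km
A–D: √((-0.002·111.32)² + (0.006·90.68)²) = √(0.04957 + 0.29602) = 0.588 km
A–E: √((0.000·111.32)² + (0.009·90.68)²) = √(0.00000 + 0.66605) = 0.816 km
B–C: √((-0.007·111.32)² + (0.006·90.68)²) = √(0.60721 + 0.29602) = 0.950 km
B–D: √((-0.015·111.32)² + (-0.010·90.68)²) = √(2.78823 + 0.82229) = 1.900 km
B–E: √((-0.013·111.32)² + (-0.007·90.68)²) = √(2.09427 + 0.40292) = 1.580 km
C–D: √((-0.008·111.32)² + (-0.016·90.68)²) = √(0.79310 + 2.10505) = 1.702 km
C–E: √((-0.006·111.32)² + (-0.013·90.68)²) = √(0.44612 + 1.38966) = 1.355 km
D–E: √((0.002·111.32)² + (0.003·90.68)²) = √(0.04957 + 0.07401) = 0.352 km
Closest pair: D–E at 0.352 km.

D and E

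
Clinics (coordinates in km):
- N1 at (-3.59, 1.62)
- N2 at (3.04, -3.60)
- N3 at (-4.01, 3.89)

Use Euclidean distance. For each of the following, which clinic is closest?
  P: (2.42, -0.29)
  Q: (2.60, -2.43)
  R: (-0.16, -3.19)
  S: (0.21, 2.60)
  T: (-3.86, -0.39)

P→N2; Q→N2; R→N2; S→N1; T→N1

P at (2.42, -0.29):
  N1: 6.31 km
  N2: 3.37 km
  N3: 7.67 km
  → nearest: N2 (3.37 km)
Q at (2.60, -2.43):
  N1: 7.40 km
  N2: 1.25 km
  N3: 9.15 km
  → nearest: N2 (1.25 km)
R at (-0.16, -3.19):
  N1: 5.91 km
  N2: 3.23 km
  N3: 8.06 km
  → nearest: N2 (3.23 km)
S at (0.21, 2.60):
  N1: 3.92 km
  N2: 6.82 km
  N3: 4.41 km
  → nearest: N1 (3.92 km)
T at (-3.86, -0.39):
  N1: 2.03 km
  N2: 7.61 km
  N3: 4.28 km
  → nearest: N1 (2.03 km)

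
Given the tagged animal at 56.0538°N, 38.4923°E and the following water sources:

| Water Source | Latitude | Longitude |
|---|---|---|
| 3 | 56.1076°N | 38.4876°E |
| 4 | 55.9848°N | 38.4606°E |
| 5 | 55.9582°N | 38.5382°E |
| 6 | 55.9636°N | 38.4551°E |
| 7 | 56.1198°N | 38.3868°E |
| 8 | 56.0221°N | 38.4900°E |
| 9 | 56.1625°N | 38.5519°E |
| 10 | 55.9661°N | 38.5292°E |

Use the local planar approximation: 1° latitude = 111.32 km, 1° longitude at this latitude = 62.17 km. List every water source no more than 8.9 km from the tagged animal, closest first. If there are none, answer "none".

Distances from 56.0538°N, 38.4923°E:
3: √((0.0538·111.32)² + (-0.0047·62.17)²) = √(35.868313 + 0.085380) = 5.9961 km
4: √((-0.0690·111.32)² + (-0.0317·62.17)²) = √(58.998990 + 3.884009) = 7.9299 km
5: √((-0.0956·111.32)² + (0.0459·62.17)²) = √(113.256251 + 8.143050) = 11.0181 km
6: √((-0.0902·111.32)² + (-0.0372·62.17)²) = √(100.822966 + 5.348692) = 10.3040 km
7: √((0.0660·111.32)² + (-0.1055·62.17)²) = √(53.980172 + 43.019628) = 9.8488 km
8: √((-0.0317·111.32)² + (-0.0023·62.17)²) = √(12.452740 + 0.020446) = 3.5317 km
9: √((0.1087·111.32)² + (0.0596·62.17)²) = √(146.421713 + 13.729485) = 12.6551 km
10: √((-0.0877·111.32)² + (0.0369·62.17)²) = √(95.311561 + 5.262771) = 10.0287 km
Threshold 8.9 km: 8 (3.5317 km), 3 (5.9961 km), 4 (7.9299 km) are within range.

8, 3, 4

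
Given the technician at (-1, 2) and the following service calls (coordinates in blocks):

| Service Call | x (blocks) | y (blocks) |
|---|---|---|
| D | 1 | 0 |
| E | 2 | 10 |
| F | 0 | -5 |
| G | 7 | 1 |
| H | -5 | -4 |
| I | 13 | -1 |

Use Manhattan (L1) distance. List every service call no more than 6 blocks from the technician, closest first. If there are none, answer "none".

Distances from (-1, 2):
D: |2| + |-2| = 2 + 2 = 4 blocks
E: |3| + |8| = 3 + 8 = 11 blocks
F: |1| + |-7| = 1 + 7 = 8 blocks
G: |8| + |-1| = 8 + 1 = 9 blocks
H: |-4| + |-6| = 4 + 6 = 10 blocks
I: |14| + |-3| = 14 + 3 = 17 blocks
Threshold 6 blocks: D (4 blocks) is within range.

D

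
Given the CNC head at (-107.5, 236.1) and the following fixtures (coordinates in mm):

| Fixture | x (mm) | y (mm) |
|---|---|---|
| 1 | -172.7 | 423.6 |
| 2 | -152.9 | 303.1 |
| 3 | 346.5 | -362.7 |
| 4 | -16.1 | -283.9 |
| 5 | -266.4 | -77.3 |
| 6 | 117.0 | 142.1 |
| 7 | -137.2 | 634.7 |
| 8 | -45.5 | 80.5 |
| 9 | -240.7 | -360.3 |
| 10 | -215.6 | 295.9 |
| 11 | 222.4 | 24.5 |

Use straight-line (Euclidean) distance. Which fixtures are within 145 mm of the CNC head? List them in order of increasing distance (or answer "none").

2, 10

Distances from (-107.5, 236.1):
1: 198.5 mm
2: 80.9 mm
3: 751.5 mm
4: 528.0 mm
5: 351.4 mm
6: 243.4 mm
7: 399.7 mm
8: 167.5 mm
9: 611.1 mm
10: 123.5 mm
11: 391.9 mm
Threshold 145 mm: 2 (80.9 mm), 10 (123.5 mm) are within range.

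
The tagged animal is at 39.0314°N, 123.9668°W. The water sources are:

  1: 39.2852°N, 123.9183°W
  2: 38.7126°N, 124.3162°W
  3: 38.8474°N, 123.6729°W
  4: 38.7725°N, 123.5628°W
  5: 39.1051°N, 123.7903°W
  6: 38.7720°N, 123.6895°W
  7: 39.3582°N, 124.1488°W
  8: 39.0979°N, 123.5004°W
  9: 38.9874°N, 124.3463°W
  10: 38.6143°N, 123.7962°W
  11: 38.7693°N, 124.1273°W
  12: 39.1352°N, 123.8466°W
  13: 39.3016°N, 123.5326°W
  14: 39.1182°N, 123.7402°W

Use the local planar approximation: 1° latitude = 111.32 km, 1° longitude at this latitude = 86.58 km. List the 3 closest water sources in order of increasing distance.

12, 5, 14

Distances from 39.0314°N, 123.9668°W:
1: √((0.2538·111.32)² + (0.0485·86.58)²) = √(798.232913 + 17.632693) = 28.5634 km
2: √((-0.3188·111.32)² + (-0.3494·86.58)²) = √(1259.456061 + 915.126147) = 46.6324 km
3: √((-0.1840·111.32)² + (0.2939·86.58)²) = √(419.548373 + 647.491893) = 32.6656 km
4: √((-0.2589·111.32)² + (0.4040·86.58)²) = √(830.635515 + 1223.482870) = 45.3224 km
5: √((0.0737·111.32)² + (0.1765·86.58)²) = √(67.310276 + 233.520269) = 17.3445 km
6: √((-0.2594·111.32)² + (0.2773·86.58)²) = √(833.846939 + 576.414507) = 37.5534 km
7: √((0.3268·111.32)² + (-0.1820·86.58)²) = √(1323.458998 + 248.300697) = 39.6454 km
8: √((0.0665·111.32)² + (0.4664·86.58)²) = √(54.801152 + 1630.618054) = 41.0539 km
9: √((-0.0440·111.32)² + (-0.3795·86.58)²) = √(23.991188 + 1079.589678) = 33.2202 km
10: √((-0.4171·111.32)² + (0.1706·86.58)²) = √(2155.890878 + 218.169088) = 48.7243 km
11: √((-0.2621·111.32)² + (-0.1605·86.58)²) = √(851.295695 + 193.101317) = 32.3171 km
12: √((0.1038·111.32)² + (0.1202·86.58)²) = √(133.518395 + 108.303901) = 15.5506 km
13: √((0.2702·111.32)² + (0.4342·86.58)²) = √(904.726028 + 1413.236356) = 48.1452 km
14: √((0.0868·111.32)² + (0.2266·86.58)²) = √(93.365375 + 384.906260) = 21.8694 km
Sorted: 12 (15.5506 km) < 5 (17.3445 km) < 14 (21.8694 km) < 1 (28.5634 km) < 11 (32.3171 km) < …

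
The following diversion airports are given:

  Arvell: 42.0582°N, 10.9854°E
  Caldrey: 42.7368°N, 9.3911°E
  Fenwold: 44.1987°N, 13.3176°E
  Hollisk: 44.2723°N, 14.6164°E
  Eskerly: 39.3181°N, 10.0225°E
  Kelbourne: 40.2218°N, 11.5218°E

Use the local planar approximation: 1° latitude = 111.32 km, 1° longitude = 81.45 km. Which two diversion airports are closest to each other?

Pairwise distances:
Arvell–Caldrey: 150.2301 km
Arvell–Fenwold: 304.7319 km
Arvell–Hollisk: 384.9861 km
Arvell–Eskerly: 314.9492 km
Arvell–Kelbourne: 209.0445 km
Caldrey–Fenwold: 358.8377 km
Caldrey–Hollisk: 458.6433 km
Caldrey–Eskerly: 384.0287 km
Caldrey–Kelbourne: 329.3951 km
Fenwold–Hollisk: 106.1041 km
Fenwold–Eskerly: 605.9827 km
Fenwold–Kelbourne: 466.2458 km
Hollisk–Eskerly: 666.4529 km
Hollisk–Kelbourne: 516.5696 km
Eskerly–Kelbourne: 158.2186 km
Closest pair: Fenwold–Hollisk at 106.1041 km.

Fenwold and Hollisk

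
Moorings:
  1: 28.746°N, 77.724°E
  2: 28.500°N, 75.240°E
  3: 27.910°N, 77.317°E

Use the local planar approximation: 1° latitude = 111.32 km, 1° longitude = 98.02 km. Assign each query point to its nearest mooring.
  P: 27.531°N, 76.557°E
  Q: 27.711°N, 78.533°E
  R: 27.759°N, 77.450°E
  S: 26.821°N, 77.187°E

P→3; Q→3; R→3; S→3

P at 27.531°N, 76.557°E:
  1: 177.140 km
  2: 168.228 km
  3: 85.613 km
  → nearest: 3 (85.613 km)
Q at 27.711°N, 78.533°E:
  1: 139.868 km
  2: 334.516 km
  3: 121.233 km
  → nearest: 3 (121.233 km)
R at 27.759°N, 77.450°E:
  1: 113.108 km
  2: 231.798 km
  3: 21.272 km
  → nearest: 3 (21.272 km)
S at 26.821°N, 77.187°E:
  1: 220.661 km
  2: 267.125 km
  3: 121.895 km
  → nearest: 3 (121.895 km)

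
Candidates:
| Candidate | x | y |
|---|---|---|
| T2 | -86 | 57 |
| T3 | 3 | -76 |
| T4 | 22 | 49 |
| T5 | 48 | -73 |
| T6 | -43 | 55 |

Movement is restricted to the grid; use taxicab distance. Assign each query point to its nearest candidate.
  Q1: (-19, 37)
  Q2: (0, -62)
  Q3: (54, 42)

Q1→T6; Q2→T3; Q3→T4

Q1 at (-19, 37):
  T2: 87
  T3: 135
  T4: 53
  T5: 177
  T6: 42
  → nearest: T6 (42)
Q2 at (0, -62):
  T2: 205
  T3: 17
  T4: 133
  T5: 59
  T6: 160
  → nearest: T3 (17)
Q3 at (54, 42):
  T2: 155
  T3: 169
  T4: 39
  T5: 121
  T6: 110
  → nearest: T4 (39)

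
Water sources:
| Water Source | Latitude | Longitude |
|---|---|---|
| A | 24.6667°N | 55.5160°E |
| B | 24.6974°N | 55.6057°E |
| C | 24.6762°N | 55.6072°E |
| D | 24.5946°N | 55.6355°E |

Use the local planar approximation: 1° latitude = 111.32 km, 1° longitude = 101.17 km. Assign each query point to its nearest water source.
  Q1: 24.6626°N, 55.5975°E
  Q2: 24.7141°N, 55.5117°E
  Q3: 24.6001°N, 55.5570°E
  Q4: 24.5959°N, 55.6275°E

Q1 at 24.6626°N, 55.5975°E:
  A: √((0.0041·111.32)² + (-0.0815·101.17)²) = √(0.208312 + 67.985879) = 8.2580 km
  B: √((0.0348·111.32)² + (0.0082·101.17)²) = √(15.007380 + 0.688226) = 3.9618 km
  C: √((0.0136·111.32)² + (0.0097·101.17)²) = √(2.292051 + 0.963046) = 1.8042 km
  D: √((-0.0680·111.32)² + (0.0380·101.17)²) = √(57.301266 + 14.779873) = 8.4901 km
  → nearest: C (1.8042 km)
Q2 at 24.7141°N, 55.5117°E:
  A: √((-0.0474·111.32)² + (0.0043·101.17)²) = √(27.842170 + 0.189252) = 5.2945 km
  B: √((-0.0167·111.32)² + (0.0940·101.17)²) = √(3.456045 + 90.439720) = 9.6900 km
  C: √((-0.0379·111.32)² + (0.0955·101.17)²) = √(17.800197 + 93.349123) = 10.5427 km
  D: √((-0.1195·111.32)² + (0.1238·101.17)²) = √(176.962892 + 156.871767) = 18.2711 km
  → nearest: A (5.2945 km)
Q3 at 24.6001°N, 55.5570°E:
  A: √((0.0666·111.32)² + (-0.0410·101.17)²) = √(54.966091 + 17.205655) = 8.4954 km
  B: √((0.0973·111.32)² + (0.0487·101.17)²) = √(117.320006 + 24.275122) = 11.8994 km
  C: √((0.0761·111.32)² + (0.0502·101.17)²) = √(71.765499 + 25.793539) = 9.8772 km
  D: √((-0.0055·111.32)² + (0.0785·101.17)²) = √(0.374862 + 63.072902) = 7.9654 km
  → nearest: D (7.9654 km)
Q4 at 24.5959°N, 55.6275°E:
  A: √((0.0708·111.32)² + (-0.1115·101.17)²) = √(62.117349 + 127.248665) = 13.7610 km
  B: √((0.1015·111.32)² + (-0.0218·101.17)²) = √(127.666949 + 4.864257) = 11.5122 km
  C: √((0.0803·111.32)² + (-0.0203·101.17)²) = √(79.905649 + 4.217893) = 9.1719 km
  D: √((-0.0013·111.32)² + (0.0080·101.17)²) = √(0.020943 + 0.655064) = 0.8222 km
  → nearest: D (0.8222 km)

Q1→C; Q2→A; Q3→D; Q4→D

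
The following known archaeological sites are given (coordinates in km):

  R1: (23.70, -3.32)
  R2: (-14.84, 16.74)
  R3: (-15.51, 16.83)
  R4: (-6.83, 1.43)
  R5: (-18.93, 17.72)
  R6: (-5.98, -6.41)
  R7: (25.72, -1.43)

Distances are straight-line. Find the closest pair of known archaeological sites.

Pairwise distances:
R1–R2: √((-38.54)² + (20.06)²) = √(1485.3316 + 402.4036) = 43.45 km
R1–R3: √((-39.21)² + (20.15)²) = √(1537.4241 + 406.0225) = 44.08 km
R1–R4: √((-30.53)² + (4.75)²) = √(932.0809 + 22.5625) = 30.90 km
R1–R5: √((-42.63)² + (21.04)²) = √(1817.3169 + 442.6816) = 47.54 km
R1–R6: √((-29.68)² + (-3.09)²) = √(880.9024 + 9.5481) = 29.84 km
R1–R7: √((2.02)² + (1.89)²) = √(4.0804 + 3.5721) = 2.77 km
R2–R3: √((-0.67)² + (0.09)²) = √(0.4489 + 0.0081) = 0.68 km
R2–R4: √((8.01)² + (-15.31)²) = √(64.1601 + 234.3961) = 17.28 km
R2–R5: √((-4.09)² + (0.98)²) = √(16.7281 + 0.9604) = 4.21 km
R2–R6: √((8.86)² + (-23.15)²) = √(78.4996 + 535.9225) = 24.79 km
R2–R7: √((40.56)² + (-18.17)²) = √(1645.1136 + 330.1489) = 44.44 km
R3–R4: √((8.68)² + (-15.40)²) = √(75.3424 + 237.1600) = 17.68 km
R3–R5: √((-3.42)² + (0.89)²) = √(11.6964 + 0.7921) = 3.53 km
R3–R6: √((9.53)² + (-23.24)²) = √(90.8209 + 540.0976) = 25.12 km
R3–R7: √((41.23)² + (-18.26)²) = √(1699.9129 + 333.4276) = 45.09 km
R4–R5: √((-12.10)² + (16.29)²) = √(146.4100 + 265.3641) = 20.29 km
R4–R6: √((0.85)² + (-7.84)²) = √(0.7225 + 61.4656) = 7.89 km
R4–R7: √((32.55)² + (-2.86)²) = √(1059.5025 + 8.1796) = 32.68 km
R5–R6: √((12.95)² + (-24.13)²) = √(167.7025 + 582.2569) = 27.39 km
R5–R7: √((44.65)² + (-19.15)²) = √(1993.6225 + 366.7225) = 48.58 km
R6–R7: √((31.70)² + (4.98)²) = √(1004.8900 + 24.8004) = 32.09 km
Closest pair: R2–R3 at 0.68 km.

R2 and R3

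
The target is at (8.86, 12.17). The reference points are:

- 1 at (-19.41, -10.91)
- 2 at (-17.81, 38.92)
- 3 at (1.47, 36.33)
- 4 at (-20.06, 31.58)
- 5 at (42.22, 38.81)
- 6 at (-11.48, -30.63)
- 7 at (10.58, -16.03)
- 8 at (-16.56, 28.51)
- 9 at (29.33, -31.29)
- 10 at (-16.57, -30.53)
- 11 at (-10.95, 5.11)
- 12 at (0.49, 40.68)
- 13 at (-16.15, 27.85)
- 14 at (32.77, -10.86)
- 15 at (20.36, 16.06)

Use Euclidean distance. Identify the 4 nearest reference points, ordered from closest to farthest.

15, 11, 3, 7

Distances from (8.86, 12.17):
1: √((-28.27)² + (-23.08)²) = √(799.1929 + 532.6864) = 36.49
2: √((-26.67)² + (26.75)²) = √(711.2889 + 715.5625) = 37.77
3: √((-7.39)² + (24.16)²) = √(54.6121 + 583.7056) = 25.26
4: √((-28.92)² + (19.41)²) = √(836.3664 + 376.7481) = 34.83
5: √((33.36)² + (26.64)²) = √(1112.8896 + 709.6896) = 42.69
6: √((-20.34)² + (-42.80)²) = √(413.7156 + 1831.8400) = 47.39
7: √((1.72)² + (-28.20)²) = √(2.9584 + 795.2400) = 28.25
8: √((-25.42)² + (16.34)²) = √(646.1764 + 266.9956) = 30.22
9: √((20.47)² + (-43.46)²) = √(419.0209 + 1888.7716) = 48.04
10: √((-25.43)² + (-42.70)²) = √(646.6849 + 1823.2900) = 49.70
11: √((-19.81)² + (-7.06)²) = √(392.4361 + 49.8436) = 21.03
12: √((-8.37)² + (28.51)²) = √(70.0569 + 812.8201) = 29.71
13: √((-25.01)² + (15.68)²) = √(625.5001 + 245.8624) = 29.52
14: √((23.91)² + (-23.03)²) = √(571.6881 + 530.3809) = 33.20
15: √((11.50)² + (3.89)²) = √(132.2500 + 15.1321) = 12.14
Sorted: 15 (12.14) < 11 (21.03) < 3 (25.26) < 7 (28.25) < 13 (29.52) < 12 (29.71) < …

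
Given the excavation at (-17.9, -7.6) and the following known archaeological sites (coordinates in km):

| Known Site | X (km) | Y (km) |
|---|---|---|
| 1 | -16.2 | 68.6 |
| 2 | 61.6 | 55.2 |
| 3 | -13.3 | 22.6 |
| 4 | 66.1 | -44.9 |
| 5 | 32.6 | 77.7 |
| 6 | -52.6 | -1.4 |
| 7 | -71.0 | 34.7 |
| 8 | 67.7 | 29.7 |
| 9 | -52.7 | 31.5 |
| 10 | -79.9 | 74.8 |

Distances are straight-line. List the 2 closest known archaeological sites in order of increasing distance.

Distances from (-17.9, -7.6):
1: √((1.7)² + (76.2)²) = √(2.890 + 5806.440) = 76.2 km
2: √((79.5)² + (62.8)²) = √(6320.250 + 3943.840) = 101.3 km
3: √((4.6)² + (30.2)²) = √(21.160 + 912.040) = 30.5 km
4: √((84.0)² + (-37.3)²) = √(7056.000 + 1391.290) = 91.9 km
5: √((50.5)² + (85.3)²) = √(2550.250 + 7276.090) = 99.1 km
6: √((-34.7)² + (6.2)²) = √(1204.090 + 38.440) = 35.2 km
7: √((-53.1)² + (42.3)²) = √(2819.610 + 1789.290) = 67.9 km
8: √((85.6)² + (37.3)²) = √(7327.360 + 1391.290) = 93.4 km
9: √((-34.8)² + (39.1)²) = √(1211.040 + 1528.810) = 52.3 km
10: √((-62.0)² + (82.4)²) = √(3844.000 + 6789.760) = 103.1 km
Sorted: 3 (30.5 km) < 6 (35.2 km) < 9 (52.3 km) < 7 (67.9 km) < …

3, 6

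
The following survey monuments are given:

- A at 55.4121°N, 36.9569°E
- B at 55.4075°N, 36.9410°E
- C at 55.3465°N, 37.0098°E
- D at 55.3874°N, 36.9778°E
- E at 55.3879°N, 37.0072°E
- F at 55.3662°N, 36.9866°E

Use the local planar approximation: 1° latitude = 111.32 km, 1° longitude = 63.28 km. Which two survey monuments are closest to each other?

A and B

Pairwise distances:
A–B: √((-0.0046·111.32)² + (-0.0159·63.28)²) = √(0.262218 + 1.012342) = 1.1290 km
A–C: √((-0.0656·111.32)² + (0.0529·63.28)²) = √(53.327850 + 11.205837) = 8.0333 km
A–D: √((-0.0247·111.32)² + (0.0209·63.28)²) = √(7.560322 + 1.749144) = 3.0511 km
A–E: √((-0.0242·111.32)² + (0.0503·63.28)²) = √(7.257334 + 10.131387) = 4.1700 km
A–F: √((-0.0459·111.32)² + (0.0297·63.28)²) = √(26.107890 + 3.532205) = 5.4443 km
B–C: √((-0.0610·111.32)² + (0.0688·63.28)²) = √(46.111162 + 18.954390) = 8.0663 km
B–D: √((-0.0201·111.32)² + (0.0368·63.28)²) = √(5.006549 + 5.422862) = 3.2295 km
B–E: √((-0.0196·111.32)² + (0.0662·63.28)²) = √(4.760565 + 17.548860) = 4.7233 km
B–F: √((-0.0413·111.32)² + (0.0456·63.28)²) = √(21.137153 + 8.326503) = 5.4280 km
C–D: √((0.0409·111.32)² + (-0.0320·63.28)²) = √(20.729700 + 4.100463) = 4.9830 km
C–E: √((0.0414·111.32)² + (-0.0026·63.28)²) = √(21.239636 + 0.027069) = 4.6116 km
C–F: √((0.0197·111.32)² + (-0.0232·63.28)²) = √(4.809267 + 2.155306) = 2.6390 km
D–E: √((0.0005·111.32)² + (0.0294·63.28)²) = √(0.003098 + 3.461207) = 1.8613 km
D–F: √((-0.0212·111.32)² + (0.0088·63.28)²) = √(5.569524 + 0.310098) = 2.4248 km
E–F: √((-0.0217·111.32)² + (-0.0206·63.28)²) = √(5.835336 + 1.699290) = 2.7449 km
Closest pair: A–B at 1.1290 km.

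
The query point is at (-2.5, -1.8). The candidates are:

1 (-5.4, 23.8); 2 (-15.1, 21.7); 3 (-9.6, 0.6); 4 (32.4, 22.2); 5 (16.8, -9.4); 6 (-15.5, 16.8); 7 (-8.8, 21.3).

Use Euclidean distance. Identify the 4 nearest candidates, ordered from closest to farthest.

3, 5, 6, 7

Distances from (-2.5, -1.8):
1: √((-2.9)² + (25.6)²) = √(8.410 + 655.360) = 25.8
2: √((-12.6)² + (23.5)²) = √(158.760 + 552.250) = 26.7
3: √((-7.1)² + (2.4)²) = √(50.410 + 5.760) = 7.5
4: √((34.9)² + (24.0)²) = √(1218.010 + 576.000) = 42.4
5: √((19.3)² + (-7.6)²) = √(372.490 + 57.760) = 20.7
6: √((-13.0)² + (18.6)²) = √(169.000 + 345.960) = 22.7
7: √((-6.3)² + (23.1)²) = √(39.690 + 533.610) = 23.9
Sorted: 3 (7.5) < 5 (20.7) < 6 (22.7) < 7 (23.9) < 1 (25.8) < 2 (26.7) < …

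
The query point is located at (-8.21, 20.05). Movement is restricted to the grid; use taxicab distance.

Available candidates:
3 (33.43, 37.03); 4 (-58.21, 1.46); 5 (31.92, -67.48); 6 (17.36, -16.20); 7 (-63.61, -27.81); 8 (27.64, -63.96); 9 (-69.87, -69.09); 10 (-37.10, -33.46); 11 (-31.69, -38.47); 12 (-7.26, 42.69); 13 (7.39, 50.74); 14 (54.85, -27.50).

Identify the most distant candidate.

9

Distances from (-8.21, 20.05):
3: |41.64| + |16.98| = 41.64 + 16.98 = 58.62
4: |-50.00| + |-18.59| = 50.00 + 18.59 = 68.59
5: |40.13| + |-87.53| = 40.13 + 87.53 = 127.66
6: |25.57| + |-36.25| = 25.57 + 36.25 = 61.82
7: |-55.40| + |-47.86| = 55.40 + 47.86 = 103.26
8: |35.85| + |-84.01| = 35.85 + 84.01 = 119.86
9: |-61.66| + |-89.14| = 61.66 + 89.14 = 150.80
10: |-28.89| + |-53.51| = 28.89 + 53.51 = 82.40
11: |-23.48| + |-58.52| = 23.48 + 58.52 = 82.00
12: |0.95| + |22.64| = 0.95 + 22.64 = 23.59
13: |15.60| + |30.69| = 15.60 + 30.69 = 46.29
14: |63.06| + |-47.55| = 63.06 + 47.55 = 110.61
Maximum: 9 at 150.80.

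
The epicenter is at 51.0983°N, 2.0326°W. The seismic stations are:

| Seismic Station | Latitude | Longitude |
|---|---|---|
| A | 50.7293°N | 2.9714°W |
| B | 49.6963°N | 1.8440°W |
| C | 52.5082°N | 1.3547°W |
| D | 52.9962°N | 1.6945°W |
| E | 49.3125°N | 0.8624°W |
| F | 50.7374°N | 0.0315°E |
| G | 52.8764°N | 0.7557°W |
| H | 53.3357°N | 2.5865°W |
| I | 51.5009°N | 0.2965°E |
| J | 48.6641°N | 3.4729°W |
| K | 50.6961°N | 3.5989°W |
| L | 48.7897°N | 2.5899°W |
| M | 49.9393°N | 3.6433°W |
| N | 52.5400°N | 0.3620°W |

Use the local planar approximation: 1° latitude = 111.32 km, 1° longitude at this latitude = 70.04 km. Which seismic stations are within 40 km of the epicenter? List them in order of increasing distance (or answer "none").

none

Distances from 51.0983°N, 2.0326°W:
A: 77.5297 km
B: 156.6287 km
C: 163.9746 km
D: 212.5972 km
E: 215.0282 km
F: 150.0481 km
G: 217.2048 km
H: 252.0707 km
I: 169.1746 km
J: 289.1436 km
K: 118.4884 km
L: 259.9407 km
M: 171.3855 km
N: 198.6155 km
Threshold 40 km: none within range.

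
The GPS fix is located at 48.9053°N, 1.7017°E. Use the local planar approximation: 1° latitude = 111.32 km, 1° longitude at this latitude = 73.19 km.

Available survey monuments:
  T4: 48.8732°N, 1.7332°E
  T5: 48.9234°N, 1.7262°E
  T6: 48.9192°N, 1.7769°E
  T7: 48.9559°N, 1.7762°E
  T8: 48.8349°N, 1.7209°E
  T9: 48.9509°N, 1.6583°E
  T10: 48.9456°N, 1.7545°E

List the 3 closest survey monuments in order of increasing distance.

T5, T4, T6

Distances from 48.9053°N, 1.7017°E:
T4: √((-0.0321·111.32)² + (0.0315·73.19)²) = √(12.768987 + 5.315261) = 4.2526 km
T5: √((0.0181·111.32)² + (0.0245·73.19)²) = √(4.059790 + 3.215405) = 2.6973 km
T6: √((0.0139·111.32)² + (0.0752·73.19)²) = √(2.394286 + 30.292783) = 5.7173 km
T7: √((0.0506·111.32)² + (0.0745·73.19)²) = √(31.728346 + 29.731447) = 7.8396 km
T8: √((-0.0704·111.32)² + (0.0192·73.19)²) = √(61.417440 + 1.974722) = 7.9619 km
T9: √((0.0456·111.32)² + (-0.0434·73.19)²) = √(25.767725 + 10.089809) = 5.9881 km
T10: √((0.0403·111.32)² + (0.0528·73.19)²) = √(20.125955 + 14.933835) = 5.9211 km
Sorted: T5 (2.6973 km) < T4 (4.2526 km) < T6 (5.7173 km) < T10 (5.9211 km) < T9 (5.9881 km) < …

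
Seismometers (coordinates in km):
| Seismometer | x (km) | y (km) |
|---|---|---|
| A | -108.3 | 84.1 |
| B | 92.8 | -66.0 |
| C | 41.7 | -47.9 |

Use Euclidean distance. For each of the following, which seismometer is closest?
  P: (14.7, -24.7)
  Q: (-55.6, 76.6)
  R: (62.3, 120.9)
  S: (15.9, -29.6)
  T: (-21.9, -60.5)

P→C; Q→A; R→C; S→C; T→C

P at (14.7, -24.7):
  A: 164.21 km
  B: 88.35 km
  C: 35.60 km
  → nearest: C (35.60 km)
Q at (-55.6, 76.6):
  A: 53.23 km
  B: 205.81 km
  C: 158.01 km
  → nearest: A (53.23 km)
R at (62.3, 120.9):
  A: 174.52 km
  B: 189.37 km
  C: 170.05 km
  → nearest: C (170.05 km)
S at (15.9, -29.6):
  A: 168.38 km
  B: 85.08 km
  C: 31.63 km
  → nearest: C (31.63 km)
T at (-21.9, -60.5):
  A: 168.45 km
  B: 114.83 km
  C: 64.84 km
  → nearest: C (64.84 km)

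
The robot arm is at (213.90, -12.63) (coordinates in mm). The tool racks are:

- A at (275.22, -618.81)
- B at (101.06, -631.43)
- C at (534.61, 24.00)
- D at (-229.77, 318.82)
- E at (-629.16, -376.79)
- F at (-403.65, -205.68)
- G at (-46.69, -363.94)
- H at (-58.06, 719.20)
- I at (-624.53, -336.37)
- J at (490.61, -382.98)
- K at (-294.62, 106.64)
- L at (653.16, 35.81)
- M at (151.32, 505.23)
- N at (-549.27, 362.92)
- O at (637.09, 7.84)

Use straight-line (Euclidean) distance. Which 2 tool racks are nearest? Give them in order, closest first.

Distances from (213.90, -12.63):
A: √((61.32)² + (-606.18)²) = √(3760.1424 + 367454.1924) = 609.27 mm
B: √((-112.84)² + (-618.80)²) = √(12732.8656 + 382913.4400) = 629.00 mm
C: √((320.71)² + (36.63)²) = √(102854.9041 + 1341.7569) = 322.80 mm
D: √((-443.67)² + (331.45)²) = √(196843.0689 + 109859.1025) = 553.81 mm
E: √((-843.06)² + (-364.16)²) = √(710750.1636 + 132612.5056) = 918.35 mm
F: √((-617.55)² + (-193.05)²) = √(381368.0025 + 37268.3025) = 647.02 mm
G: √((-260.59)² + (-351.31)²) = √(67907.1481 + 123418.7161) = 437.41 mm
H: √((-271.96)² + (731.83)²) = √(73962.2416 + 535575.1489) = 780.73 mm
I: √((-838.43)² + (-323.74)²) = √(702964.8649 + 104807.5876) = 898.76 mm
J: √((276.71)² + (-370.35)²) = √(76568.4241 + 137159.1225) = 462.31 mm
K: √((-508.52)² + (119.27)²) = √(258592.5904 + 14225.3329) = 522.32 mm
L: √((439.26)² + (48.44)²) = √(192949.3476 + 2346.4336) = 441.92 mm
M: √((-62.58)² + (517.86)²) = √(3916.2564 + 268178.9796) = 521.63 mm
N: √((-763.17)² + (375.55)²) = √(582428.4489 + 141037.8025) = 850.57 mm
O: √((423.19)² + (20.47)²) = √(179089.7761 + 419.0209) = 423.68 mm
Sorted: C (322.80 mm) < O (423.68 mm) < G (437.41 mm) < L (441.92 mm) < …

C, O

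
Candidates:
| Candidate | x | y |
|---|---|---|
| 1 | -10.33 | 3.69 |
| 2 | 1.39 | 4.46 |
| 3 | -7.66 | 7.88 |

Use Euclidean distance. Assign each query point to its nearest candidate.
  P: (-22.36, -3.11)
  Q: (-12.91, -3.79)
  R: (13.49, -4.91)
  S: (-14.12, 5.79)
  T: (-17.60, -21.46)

P at (-22.36, -3.11):
  1: 13.82
  2: 24.93
  3: 18.35
  → nearest: 1 (13.82)
Q at (-12.91, -3.79):
  1: 7.91
  2: 16.51
  3: 12.80
  → nearest: 1 (7.91)
R at (13.49, -4.91):
  1: 25.32
  2: 15.30
  3: 24.72
  → nearest: 2 (15.30)
S at (-14.12, 5.79):
  1: 4.33
  2: 15.57
  3: 6.79
  → nearest: 1 (4.33)
T at (-17.60, -21.46):
  1: 26.18
  2: 32.13
  3: 30.98
  → nearest: 1 (26.18)

P→1; Q→1; R→2; S→1; T→1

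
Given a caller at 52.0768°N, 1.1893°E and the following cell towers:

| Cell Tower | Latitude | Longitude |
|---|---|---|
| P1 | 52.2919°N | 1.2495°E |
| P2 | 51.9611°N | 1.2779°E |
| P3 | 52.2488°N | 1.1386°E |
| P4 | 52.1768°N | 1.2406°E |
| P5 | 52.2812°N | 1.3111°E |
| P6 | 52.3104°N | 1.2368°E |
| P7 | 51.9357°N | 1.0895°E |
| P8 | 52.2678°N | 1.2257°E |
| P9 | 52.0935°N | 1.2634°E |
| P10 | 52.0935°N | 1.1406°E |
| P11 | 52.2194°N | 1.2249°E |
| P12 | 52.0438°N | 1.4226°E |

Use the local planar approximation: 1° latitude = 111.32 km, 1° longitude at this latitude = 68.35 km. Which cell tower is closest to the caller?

P10

Distances from 52.0768°N, 1.1893°E:
P1: 24.2959 km
P2: 14.2324 km
P3: 19.4581 km
P4: 11.6712 km
P5: 24.2289 km
P6: 26.2062 km
P7: 17.1245 km
P8: 21.4072 km
P9: 5.3951 km
P10: 3.8126 km
P11: 16.0596 km
P12: 16.3637 km
Minimum: P10 at 3.8126 km.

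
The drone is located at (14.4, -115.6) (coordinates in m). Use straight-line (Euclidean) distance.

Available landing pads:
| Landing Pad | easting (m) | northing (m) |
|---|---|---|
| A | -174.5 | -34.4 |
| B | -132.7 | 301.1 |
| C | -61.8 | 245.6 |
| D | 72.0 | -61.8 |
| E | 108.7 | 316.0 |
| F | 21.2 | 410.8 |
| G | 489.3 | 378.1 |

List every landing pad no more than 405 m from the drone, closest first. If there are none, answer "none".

Distances from (14.4, -115.6):
A: √((-188.9)² + (81.2)²) = √(35683.210 + 6593.440) = 205.6 m
B: √((-147.1)² + (416.7)²) = √(21638.410 + 173638.890) = 441.9 m
C: √((-76.2)² + (361.2)²) = √(5806.440 + 130465.440) = 369.2 m
D: √((57.6)² + (53.8)²) = √(3317.760 + 2894.440) = 78.8 m
E: √((94.3)² + (431.6)²) = √(8892.490 + 186278.560) = 441.8 m
F: √((6.8)² + (526.4)²) = √(46.240 + 277096.960) = 526.4 m
G: √((474.9)² + (493.7)²) = √(225530.010 + 243739.690) = 685.0 m
Threshold 405 m: D (78.8 m), A (205.6 m), C (369.2 m) are within range.

D, A, C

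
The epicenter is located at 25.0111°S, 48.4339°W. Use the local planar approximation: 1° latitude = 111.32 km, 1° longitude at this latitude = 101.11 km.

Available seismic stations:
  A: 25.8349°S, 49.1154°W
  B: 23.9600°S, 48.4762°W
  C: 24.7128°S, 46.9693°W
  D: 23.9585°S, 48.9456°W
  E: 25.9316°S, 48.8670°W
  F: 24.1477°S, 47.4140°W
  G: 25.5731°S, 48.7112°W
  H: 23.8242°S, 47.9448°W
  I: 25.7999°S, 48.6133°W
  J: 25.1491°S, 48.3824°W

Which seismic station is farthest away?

Distances from 25.0111°S, 48.4339°W:
A: √((-0.8238·111.32)² + (-0.6815·101.11)²) = √(8409.883324 + 4748.100919) = 114.7083 km
B: √((1.0511·111.32)² + (-0.0423·101.11)²) = √(13690.977839 + 18.292327) = 117.0866 km
C: √((0.2983·111.32)² + (1.4646·101.11)²) = √(1102.688644 + 21929.376322) = 151.7632 km
D: √((1.0526·111.32)² + (-0.5117·101.11)²) = √(13730.081864 + 2676.819299) = 128.0894 km
E: √((-0.9205·111.32)² + (-0.4331·101.11)²) = √(10500.113196 + 1917.628997) = 111.4349 km
F: √((0.8634·111.32)² + (1.0199·101.11)²) = √(9237.841021 + 10634.165240) = 140.9681 km
G: √((-0.5620·111.32)² + (-0.2773·101.11)²) = √(3913.983824 + 786.118397) = 68.5573 km
H: √((1.1869·111.32)² + (0.4891·101.11)²) = √(17457.202715 + 2445.589417) = 141.0773 km
I: √((-0.7888·111.32)² + (-0.1794·101.11)²) = √(7710.458415 + 329.028182) = 89.6632 km
J: √((-0.1380·111.32)² + (0.0515·101.11)²) = √(235.995960 + 27.114567) = 16.2207 km
Maximum: C at 151.7632 km.

C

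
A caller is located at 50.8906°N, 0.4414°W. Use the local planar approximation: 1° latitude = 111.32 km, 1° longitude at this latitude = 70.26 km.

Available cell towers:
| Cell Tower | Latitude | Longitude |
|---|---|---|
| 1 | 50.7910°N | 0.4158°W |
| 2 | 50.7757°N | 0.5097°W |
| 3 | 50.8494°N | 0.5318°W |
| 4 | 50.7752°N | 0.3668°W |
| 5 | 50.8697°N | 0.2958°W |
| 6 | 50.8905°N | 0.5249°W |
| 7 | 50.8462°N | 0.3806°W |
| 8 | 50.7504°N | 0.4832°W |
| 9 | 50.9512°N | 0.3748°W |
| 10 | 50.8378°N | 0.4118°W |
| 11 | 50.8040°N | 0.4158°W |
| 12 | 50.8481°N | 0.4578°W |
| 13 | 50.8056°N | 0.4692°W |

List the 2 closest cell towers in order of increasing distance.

12, 6

Distances from 50.8906°N, 0.4414°W:
1: √((-0.0996·111.32)² + (0.0256·70.26)²) = √(122.932035 + 3.235163) = 11.2324 km
2: √((-0.1149·111.32)² + (-0.0683·70.26)²) = √(163.601188 + 23.028078) = 13.6612 km
3: √((-0.0412·111.32)² + (-0.0904·70.26)²) = √(21.034918 + 40.341603) = 7.8343 km
4: √((-0.1154·111.32)² + (0.0746·70.26)²) = √(165.028143 + 27.472232) = 13.8745 km
5: √((-0.0209·111.32)² + (0.1456·70.26)²) = √(5.413012 + 104.649954) = 10.4911 km
6: √((-0.0001·111.32)² + (-0.0835·70.26)²) = √(0.000124 + 34.418286) = 5.8667 km
7: √((-0.0444·111.32)² + (0.0608·70.26)²) = √(24.429374 + 18.248344) = 6.5328 km
8: √((-0.1402·111.32)² + (-0.0418·70.26)²) = √(243.580447 + 8.625194) = 15.8810 km
9: √((0.0606·111.32)² + (0.0666·70.26)²) = √(45.508408 + 21.895998) = 8.2100 km
10: √((-0.0528·111.32)² + (0.0296·70.26)²) = √(34.547310 + 4.325135) = 6.2348 km
11: √((-0.0866·111.32)² + (0.0256·70.26)²) = √(92.935615 + 3.235163) = 9.8067 km
12: √((-0.0425·111.32)² + (-0.0164·70.26)²) = √(22.383307 + 1.327712) = 4.8694 km
13: √((-0.0850·111.32)² + (-0.0278·70.26)²) = √(89.533229 + 3.815100) = 9.6617 km
Sorted: 12 (4.8694 km) < 6 (5.8667 km) < 10 (6.2348 km) < 7 (6.5328 km) < …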